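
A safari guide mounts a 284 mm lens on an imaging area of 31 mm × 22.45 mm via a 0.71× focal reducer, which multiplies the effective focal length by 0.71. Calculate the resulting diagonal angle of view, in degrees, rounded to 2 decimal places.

10.84°

Effective focal length f = 284 × 0.71 = 201.64 mm.
Sensor diagonal = √(31² + 22.45²) = √1465.0025 ≈ 38.2754 mm.
α = 2·arctan(38.275 / (2 × 201.64)) = 2·arctan(0.09491) ≈ 10.8434°.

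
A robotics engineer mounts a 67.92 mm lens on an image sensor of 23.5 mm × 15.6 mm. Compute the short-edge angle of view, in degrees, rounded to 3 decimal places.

13.102°

Angle of view α = 2·arctan(h/2f) with h = 15.6 mm and f = 67.92 mm.
h/2f = 0.11484; arctan(0.11484) ≈ 6.5512°, so α ≈ 13.1024°.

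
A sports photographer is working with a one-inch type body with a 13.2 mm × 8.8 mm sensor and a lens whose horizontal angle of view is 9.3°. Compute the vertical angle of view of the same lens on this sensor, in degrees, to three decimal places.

6.208°

From the horizontal AOV: f = 13.2 / (2·tan(4.65°)) = 13.2 / 0.16267 ≈ 81.1444 mm.
Vertical AOV = 2·arctan(8.8 / (2 × 81.1444)) = 2·arctan(0.05422) ≈ 6.2076°.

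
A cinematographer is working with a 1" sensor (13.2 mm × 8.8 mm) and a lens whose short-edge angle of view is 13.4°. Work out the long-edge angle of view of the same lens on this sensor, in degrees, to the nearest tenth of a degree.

20.0°

From the short-edge AOV: f = 8.8 / (2·tan(6.7°)) = 8.8 / 0.23495 ≈ 37.4554 mm.
Long-edge AOV = 2·arctan(13.2 / (2 × 37.4554)) = 2·arctan(0.17621) ≈ 19.9869°.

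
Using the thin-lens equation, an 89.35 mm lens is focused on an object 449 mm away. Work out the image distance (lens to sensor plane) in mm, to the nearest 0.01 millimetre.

1/dᵢ = 1/f − 1/dₒ = 1/89.35 − 1/449 = 0.0089648 mm⁻¹.
dᵢ = 1/0.0089648 ≈ 111.5478 mm.

111.55 mm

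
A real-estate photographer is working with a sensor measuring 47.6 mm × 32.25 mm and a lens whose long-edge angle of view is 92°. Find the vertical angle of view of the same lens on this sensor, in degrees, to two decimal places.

From the long-edge AOV: f = 47.6 / (2·tan(46°)) = 47.6 / 2.07106 ≈ 22.9834 mm.
Vertical AOV = 2·arctan(32.25 / (2 × 22.9834)) = 2·arctan(0.70159) ≈ 70.1065°.

70.11°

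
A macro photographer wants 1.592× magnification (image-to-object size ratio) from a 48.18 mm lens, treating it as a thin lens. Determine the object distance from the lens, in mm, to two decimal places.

With m = dᵢ/dₒ and 1/f = 1/dₒ + 1/dᵢ, substituting dᵢ = m·dₒ gives 1/f = (1 + 1/m)/dₒ, hence dₒ = f·(1 + 1/m).
dₒ = 48.18 × (1 + 1/1.592) = 48.18 × 1.62814 ≈ 78.444 mm.

78.44 mm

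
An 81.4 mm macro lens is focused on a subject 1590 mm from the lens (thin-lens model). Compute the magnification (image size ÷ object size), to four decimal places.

0.0540×

Thin lens: 1/f = 1/dₒ + 1/dᵢ → 1/dᵢ = 1/81.4 − 1/1590 = 0.0116561 mm⁻¹, so dᵢ ≈ 85.7921 mm.
Magnification m = dᵢ/dₒ = 85.7921/1590 ≈ 0.05396.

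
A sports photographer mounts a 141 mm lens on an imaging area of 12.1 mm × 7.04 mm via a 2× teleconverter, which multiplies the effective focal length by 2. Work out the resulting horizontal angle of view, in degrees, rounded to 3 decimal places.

Effective focal length f = 141 × 2 = 282 mm.
α = 2·arctan(12.1 / (2 × 282)) = 2·arctan(0.02145) ≈ 2.4581°.

2.458°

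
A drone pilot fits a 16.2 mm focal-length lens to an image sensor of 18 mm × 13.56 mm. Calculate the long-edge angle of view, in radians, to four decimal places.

Angle of view α = 2·arctan(w/2f) with w = 18 mm and f = 16.2 mm.
w/2f = 0.55556; arctan(0.55556) ≈ 0.5071 rad, so α ≈ 1.0142 rad.

1.0142 rad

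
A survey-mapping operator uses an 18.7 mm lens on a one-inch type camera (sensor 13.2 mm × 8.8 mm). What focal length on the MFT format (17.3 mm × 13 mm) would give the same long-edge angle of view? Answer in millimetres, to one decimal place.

24.5 mm

Equal angle of view means equal width/f ratio, so f₂ = f₁ · (width₂/width₁) = 18.7 × 17.3/13.2.
f₂ = 18.7 × 1.31061 ≈ 24.508 mm.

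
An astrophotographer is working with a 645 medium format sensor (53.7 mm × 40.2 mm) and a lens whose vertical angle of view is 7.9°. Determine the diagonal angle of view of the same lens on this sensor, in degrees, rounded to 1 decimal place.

13.1°

From the vertical AOV: f = 40.2 / (2·tan(3.95°)) = 40.2 / 0.13810 ≈ 291.0937 mm.
Sensor diagonal = √(53.7² + 40.2²) = √4499.7300 ≈ 67.0800 mm.
Diagonal AOV = 2·arctan(67.0800 / (2 × 291.0937)) = 2·arctan(0.11522) ≈ 13.1454°.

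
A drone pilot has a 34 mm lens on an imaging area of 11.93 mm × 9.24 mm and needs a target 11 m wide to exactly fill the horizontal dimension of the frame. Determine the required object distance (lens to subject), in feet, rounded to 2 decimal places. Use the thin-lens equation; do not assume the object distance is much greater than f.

W: 11 m = 11000 mm.
Magnification m = w/W = dᵢ/dₒ; combined with 1/f = 1/dₒ + 1/dᵢ this gives dₒ = f·(1 + W/w).
dₒ = 34 mm × (1 + 11000/11.93) = 34 × 923.0453 ≈ 31383.539 mm = 31383.539/304.8 ft = 102.964 ft.

102.96 ft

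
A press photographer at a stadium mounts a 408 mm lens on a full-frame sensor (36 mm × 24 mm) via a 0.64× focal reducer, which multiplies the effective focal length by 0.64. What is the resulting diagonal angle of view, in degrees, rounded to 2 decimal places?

Effective focal length f = 408 × 0.64 = 261.12 mm.
Sensor diagonal = √(36² + 24²) = √1872.0000 ≈ 43.2666 mm.
α = 2·arctan(43.267 / (2 × 261.12)) = 2·arctan(0.08285) ≈ 9.4721°.

9.47°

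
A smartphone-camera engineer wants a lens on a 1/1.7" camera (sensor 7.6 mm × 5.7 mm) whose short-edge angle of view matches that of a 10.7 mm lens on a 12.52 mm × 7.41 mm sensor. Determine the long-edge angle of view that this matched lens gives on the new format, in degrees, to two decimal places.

Equal short-edge AOV ⇒ f₂ = f₁ · 5.7/7.41 = 10.7 × 0.76923 ≈ 8.2308 mm.
Long-edge AOV on the new format = 2·arctan(7.6 / (2 × 8.2308)) = 2·arctan(0.46168) ≈ 49.5639°.

49.56°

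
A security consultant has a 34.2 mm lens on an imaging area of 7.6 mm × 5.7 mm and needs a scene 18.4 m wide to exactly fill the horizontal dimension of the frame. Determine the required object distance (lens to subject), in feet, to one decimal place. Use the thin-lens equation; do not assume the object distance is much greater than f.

W: 18.4 m = 18400 mm.
Magnification m = w/W = dᵢ/dₒ; combined with 1/f = 1/dₒ + 1/dᵢ this gives dₒ = f·(1 + W/w).
dₒ = 34.2 mm × (1 + 18400/7.6) = 34.2 × 2422.0526 ≈ 82834.200 mm = 82834.200/304.8 ft = 271.766 ft.

271.8 ft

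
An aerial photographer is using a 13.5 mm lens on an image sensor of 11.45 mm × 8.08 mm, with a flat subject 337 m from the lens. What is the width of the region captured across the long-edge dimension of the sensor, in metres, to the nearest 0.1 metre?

dₒ: 337 m = 337000 mm.
Similar triangles through the lens centre give W/dₒ = w/dᵢ; with 1/f = 1/dₒ + 1/dᵢ this gives W = w·(dₒ − f)/f.
W = 11.45 mm × (337000 − 13.5) / 13.5 = 11.45 × 24961.9630 ≈ 285814.476 mm = 285.814 m.

285.8 m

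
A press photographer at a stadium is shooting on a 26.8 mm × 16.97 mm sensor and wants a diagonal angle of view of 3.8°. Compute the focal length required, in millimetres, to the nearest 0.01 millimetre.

Sensor diagonal = √(26.8² + 16.97²) = √1006.2209 ≈ 31.7210 mm.
From α = 2·arctan(d/2f) we get f = d / (2·tan(α/2)).
With d = 31.7210 mm and α/2 = 1.9°, tan(α/2) ≈ 0.03317, so f ≈ 31.7210 / 0.06635 ≈ 478.1085 mm.

478.11 mm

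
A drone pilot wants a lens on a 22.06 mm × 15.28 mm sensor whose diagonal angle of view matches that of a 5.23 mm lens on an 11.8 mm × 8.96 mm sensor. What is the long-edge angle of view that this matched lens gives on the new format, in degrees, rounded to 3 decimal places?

Sensor diagonal = √(11.8² + 8.96²) = √219.5216 ≈ 14.8163 mm.
Sensor diagonal = √(22.06² + 15.28²) = √720.1220 ≈ 26.8351 mm.
Equal diagonal AOV ⇒ f₂ = f₁ · 26.8351/14.8163 = 5.23 × 1.81119 ≈ 9.4725 mm.
Long-edge AOV on the new format = 2·arctan(22.06 / (2 × 9.4725)) = 2·arctan(1.16442) ≈ 98.6882°.

98.688°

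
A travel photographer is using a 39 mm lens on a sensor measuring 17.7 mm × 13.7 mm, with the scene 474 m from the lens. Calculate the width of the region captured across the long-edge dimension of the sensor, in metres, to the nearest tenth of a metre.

215.1 m

dₒ: 474 m = 474000 mm.
Similar triangles through the lens centre give W/dₒ = w/dᵢ; with 1/f = 1/dₒ + 1/dᵢ this gives W = w·(dₒ − f)/f.
W = 17.7 mm × (474000 − 39) / 39 = 17.7 × 12152.8462 ≈ 215105.377 mm = 215.105 m.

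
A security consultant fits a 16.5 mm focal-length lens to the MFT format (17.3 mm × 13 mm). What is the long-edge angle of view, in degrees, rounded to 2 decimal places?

Angle of view α = 2·arctan(w/2f) with w = 17.3 mm and f = 16.5 mm.
w/2f = 0.52424; arctan(0.52424) ≈ 27.6654°, so α ≈ 55.3309°.

55.33°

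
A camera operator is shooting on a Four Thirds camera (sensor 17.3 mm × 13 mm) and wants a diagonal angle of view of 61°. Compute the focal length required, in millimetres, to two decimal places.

Sensor diagonal = √(17.3² + 13²) = √468.2900 ≈ 21.6400 mm.
From α = 2·arctan(d/2f) we get f = d / (2·tan(α/2)).
With d = 21.6400 mm and α/2 = 30.5°, tan(α/2) ≈ 0.58905, so f ≈ 21.6400 / 1.17809 ≈ 18.3687 mm.

18.37 mm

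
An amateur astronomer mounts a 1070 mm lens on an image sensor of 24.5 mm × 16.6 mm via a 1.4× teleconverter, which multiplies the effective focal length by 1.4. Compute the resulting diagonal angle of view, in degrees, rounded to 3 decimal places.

Effective focal length f = 1070 × 1.4 = 1498 mm.
Sensor diagonal = √(24.5² + 16.6²) = √875.8100 ≈ 29.5941 mm.
α = 2·arctan(29.594 / (2 × 1498)) = 2·arctan(0.00988) ≈ 1.1319°.

1.132°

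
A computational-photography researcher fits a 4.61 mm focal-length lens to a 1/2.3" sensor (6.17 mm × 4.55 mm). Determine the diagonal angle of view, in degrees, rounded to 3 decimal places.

79.486°

Sensor diagonal = √(6.17² + 4.55²) = √58.7714 ≈ 7.6663 mm.
Angle of view α = 2·arctan(d/2f) with d = 7.6663 mm and f = 4.61 mm.
d/2f = 0.83148; arctan(0.83148) ≈ 39.7429°, so α ≈ 79.4857°.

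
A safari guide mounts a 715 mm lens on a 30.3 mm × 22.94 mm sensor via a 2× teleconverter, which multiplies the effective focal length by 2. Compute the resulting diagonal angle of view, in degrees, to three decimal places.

Effective focal length f = 715 × 2 = 1430 mm.
Sensor diagonal = √(30.3² + 22.94²) = √1444.3336 ≈ 38.0044 mm.
α = 2·arctan(38.004 / (2 × 1430)) = 2·arctan(0.01329) ≈ 1.5226°.

1.523°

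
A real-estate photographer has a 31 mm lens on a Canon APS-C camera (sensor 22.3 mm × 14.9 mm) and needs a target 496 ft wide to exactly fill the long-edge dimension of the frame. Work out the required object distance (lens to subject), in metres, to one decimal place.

W: 496 ft × 304.8 mm/ft = 151180.80 mm.
Magnification m = w/W = dᵢ/dₒ; combined with 1/f = 1/dₒ + 1/dᵢ this gives dₒ = f·(1 + W/w).
dₒ = 31 mm × (1 + 151181/22.3) = 31 × 6780.4079 ≈ 210192.643 mm = 210.193 m.

210.2 m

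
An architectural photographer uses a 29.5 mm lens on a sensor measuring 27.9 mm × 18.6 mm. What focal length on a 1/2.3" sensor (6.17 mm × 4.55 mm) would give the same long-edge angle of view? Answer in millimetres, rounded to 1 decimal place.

6.5 mm

Equal angle of view means equal width/f ratio, so f₂ = f₁ · (width₂/width₁) = 29.5 × 6.17/27.9.
f₂ = 29.5 × 0.22115 ≈ 6.524 mm.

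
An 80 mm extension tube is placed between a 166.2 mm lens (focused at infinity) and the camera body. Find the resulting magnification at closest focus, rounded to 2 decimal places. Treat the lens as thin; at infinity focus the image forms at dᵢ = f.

0.48×

The tube moves the image plane from f to f + e, so dᵢ = 166.2 + 80 = 246.2 mm. Focus is achieved when 1/f = 1/dₒ + 1/dᵢ, giving dₒ = 1/(1/f − 1/(f+e)).
Magnification m = dᵢ/dₒ = (f+e)·(1/f − 1/(f+e)) = e/f = 80/166.2 ≈ 0.4813.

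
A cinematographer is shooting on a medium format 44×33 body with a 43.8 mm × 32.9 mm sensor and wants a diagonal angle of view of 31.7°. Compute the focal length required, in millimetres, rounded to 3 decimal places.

96.473 mm

Sensor diagonal = √(43.8² + 32.9²) = √3000.8500 ≈ 54.7800 mm.
From α = 2·arctan(d/2f) we get f = d / (2·tan(α/2)).
With d = 54.7800 mm and α/2 = 15.85°, tan(α/2) ≈ 0.28391, so f ≈ 54.7800 / 0.56783 ≈ 96.4728 mm.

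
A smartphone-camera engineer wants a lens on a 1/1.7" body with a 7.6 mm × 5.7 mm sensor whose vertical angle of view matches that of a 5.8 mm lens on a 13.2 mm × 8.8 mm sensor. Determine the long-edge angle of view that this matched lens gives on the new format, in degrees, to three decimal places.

90.655°

Equal vertical AOV ⇒ f₂ = f₁ · 5.7/8.8 = 5.8 × 0.64773 ≈ 3.7568 mm.
Long-edge AOV on the new format = 2·arctan(7.6 / (2 × 3.7568)) = 2·arctan(1.01149) ≈ 90.6548°.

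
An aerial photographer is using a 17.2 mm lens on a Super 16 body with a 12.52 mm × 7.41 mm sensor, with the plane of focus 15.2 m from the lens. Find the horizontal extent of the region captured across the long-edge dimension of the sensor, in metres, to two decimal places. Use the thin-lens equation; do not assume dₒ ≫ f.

dₒ: 15.2 m = 15200 mm.
Similar triangles through the lens centre give W/dₒ = w/dᵢ; with 1/f = 1/dₒ + 1/dᵢ this gives W = w·(dₒ − f)/f.
W = 12.52 mm × (15200 − 17.2) / 17.2 = 12.52 × 882.7209 ≈ 11051.666 mm = 11.0517 m.

11.05 m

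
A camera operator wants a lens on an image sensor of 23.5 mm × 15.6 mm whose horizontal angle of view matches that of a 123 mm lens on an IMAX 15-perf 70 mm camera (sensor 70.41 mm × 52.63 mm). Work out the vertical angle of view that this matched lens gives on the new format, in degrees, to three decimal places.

21.516°

Equal horizontal AOV ⇒ f₂ = f₁ · 23.5/70.41 = 123 × 0.33376 ≈ 41.0524 mm.
Vertical AOV on the new format = 2·arctan(15.6 / (2 × 41.0524)) = 2·arctan(0.19000) ≈ 21.5160°.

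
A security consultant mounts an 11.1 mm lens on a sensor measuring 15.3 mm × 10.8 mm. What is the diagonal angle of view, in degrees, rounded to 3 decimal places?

80.302°

Sensor diagonal = √(15.3² + 10.8²) = √350.7300 ≈ 18.7278 mm.
Angle of view α = 2·arctan(d/2f) with d = 18.7278 mm and f = 11.1 mm.
d/2f = 0.84359; arctan(0.84359) ≈ 40.1508°, so α ≈ 80.3016°.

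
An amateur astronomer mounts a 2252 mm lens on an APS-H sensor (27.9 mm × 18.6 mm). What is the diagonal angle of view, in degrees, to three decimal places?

0.853°

Sensor diagonal = √(27.9² + 18.6²) = √1124.3700 ≈ 33.5316 mm.
Angle of view α = 2·arctan(d/2f) with d = 33.5316 mm and f = 2252 mm.
d/2f = 0.00744; arctan(0.00744) ≈ 0.4266°, so α ≈ 0.8531°.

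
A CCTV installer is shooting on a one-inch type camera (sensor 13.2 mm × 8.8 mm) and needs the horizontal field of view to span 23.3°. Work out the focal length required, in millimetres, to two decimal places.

From α = 2·arctan(w/2f) we get f = w / (2·tan(α/2)).
With w = 13.2 mm and α/2 = 11.65°, tan(α/2) ≈ 0.20618, so f ≈ 13.2 / 0.41236 ≈ 32.0108 mm.

32.01 mm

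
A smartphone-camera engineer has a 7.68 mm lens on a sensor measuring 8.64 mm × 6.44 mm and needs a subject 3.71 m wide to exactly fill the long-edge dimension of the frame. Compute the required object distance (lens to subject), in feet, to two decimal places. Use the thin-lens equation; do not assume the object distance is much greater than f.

W: 3.71 m = 3710 mm.
Magnification m = w/W = dᵢ/dₒ; combined with 1/f = 1/dₒ + 1/dᵢ this gives dₒ = f·(1 + W/w).
dₒ = 7.68 mm × (1 + 3710/8.64) = 7.68 × 430.3981 ≈ 3305.458 mm = 3305.458/304.8 ft = 10.8447 ft.

10.84 ft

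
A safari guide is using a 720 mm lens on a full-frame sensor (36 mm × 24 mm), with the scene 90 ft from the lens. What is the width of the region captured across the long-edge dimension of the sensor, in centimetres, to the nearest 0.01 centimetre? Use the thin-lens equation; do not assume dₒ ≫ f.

133.56 cm

dₒ: 90 ft × 304.8 mm/ft = 27432.00 mm.
Similar triangles through the lens centre give W/dₒ = w/dᵢ; with 1/f = 1/dₒ + 1/dᵢ this gives W = w·(dₒ − f)/f.
W = 36 mm × (27432 − 720) / 720 = 36 × 37.1000 ≈ 1335.600 mm = 133.56 cm.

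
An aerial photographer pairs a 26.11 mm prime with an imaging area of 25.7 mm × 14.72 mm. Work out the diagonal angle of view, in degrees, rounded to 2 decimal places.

59.12°

Sensor diagonal = √(25.7² + 14.72²) = √877.1684 ≈ 29.6170 mm.
Angle of view α = 2·arctan(d/2f) with d = 29.6170 mm and f = 26.11 mm.
d/2f = 0.56716; arctan(0.56716) ≈ 29.5601°, so α ≈ 59.1202°.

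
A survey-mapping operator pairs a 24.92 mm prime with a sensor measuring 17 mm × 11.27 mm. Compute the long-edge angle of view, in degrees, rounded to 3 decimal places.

Angle of view α = 2·arctan(w/2f) with w = 17 mm and f = 24.92 mm.
w/2f = 0.34109; arctan(0.34109) ≈ 18.8341°, so α ≈ 37.6681°.

37.668°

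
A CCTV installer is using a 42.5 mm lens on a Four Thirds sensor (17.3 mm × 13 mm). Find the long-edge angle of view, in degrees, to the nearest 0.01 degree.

23.01°

Angle of view α = 2·arctan(w/2f) with w = 17.3 mm and f = 42.5 mm.
w/2f = 0.20353; arctan(0.20353) ≈ 11.5042°, so α ≈ 23.0085°.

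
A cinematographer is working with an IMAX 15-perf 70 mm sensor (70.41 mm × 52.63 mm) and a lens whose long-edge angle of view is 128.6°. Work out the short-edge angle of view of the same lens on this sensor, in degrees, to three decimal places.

From the long-edge AOV: f = 70.41 / (2·tan(64.3°)) = 70.41 / 4.15569 ≈ 16.9430 mm.
Short-edge AOV = 2·arctan(52.63 / (2 × 16.9430)) = 2·arctan(1.55315) ≈ 114.4487°.

114.449°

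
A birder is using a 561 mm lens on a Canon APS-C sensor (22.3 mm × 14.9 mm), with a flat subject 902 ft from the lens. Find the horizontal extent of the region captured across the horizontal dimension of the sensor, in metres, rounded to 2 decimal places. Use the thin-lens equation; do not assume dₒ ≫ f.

dₒ: 902 ft × 304.8 mm/ft = 274929.59 mm.
Similar triangles through the lens centre give W/dₒ = w/dᵢ; with 1/f = 1/dₒ + 1/dᵢ this gives W = w·(dₒ − f)/f.
W = 22.3 mm × (274930 − 561) / 561 = 22.3 × 489.0706 ≈ 10906.274 mm = 10.9063 m.

10.91 m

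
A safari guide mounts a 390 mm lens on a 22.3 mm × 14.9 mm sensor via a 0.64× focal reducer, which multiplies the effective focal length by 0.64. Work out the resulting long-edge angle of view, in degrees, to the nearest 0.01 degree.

Effective focal length f = 390 × 0.64 = 249.6 mm.
α = 2·arctan(22.3 / (2 × 249.6)) = 2·arctan(0.04467) ≈ 5.1156°.

5.12°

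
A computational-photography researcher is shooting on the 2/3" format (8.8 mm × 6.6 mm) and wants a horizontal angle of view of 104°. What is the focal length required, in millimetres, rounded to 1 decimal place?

From α = 2·arctan(w/2f) we get f = w / (2·tan(α/2)).
With w = 8.8 mm and α/2 = 52°, tan(α/2) ≈ 1.27994, so f ≈ 8.8 / 2.55988 ≈ 3.4377 mm.

3.4 mm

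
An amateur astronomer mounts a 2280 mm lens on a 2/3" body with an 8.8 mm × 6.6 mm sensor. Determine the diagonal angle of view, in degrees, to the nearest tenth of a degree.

Sensor diagonal = √(8.8² + 6.6²) = √121.0000 ≈ 11.0000 mm.
Angle of view α = 2·arctan(d/2f) with d = 11.0000 mm and f = 2280 mm.
d/2f = 0.00241; arctan(0.00241) ≈ 0.1382°, so α ≈ 0.2764°.

0.3°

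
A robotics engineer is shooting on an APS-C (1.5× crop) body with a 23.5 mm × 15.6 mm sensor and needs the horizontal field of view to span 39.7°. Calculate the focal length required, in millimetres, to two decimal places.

From α = 2·arctan(w/2f) we get f = w / (2·tan(α/2)).
With w = 23.5 mm and α/2 = 19.85°, tan(α/2) ≈ 0.36101, so f ≈ 23.5 / 0.72202 ≈ 32.5477 mm.

32.55 mm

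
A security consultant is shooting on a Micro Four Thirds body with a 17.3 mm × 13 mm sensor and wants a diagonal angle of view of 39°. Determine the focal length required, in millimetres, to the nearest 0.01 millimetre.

Sensor diagonal = √(17.3² + 13²) = √468.2900 ≈ 21.6400 mm.
From α = 2·arctan(d/2f) we get f = d / (2·tan(α/2)).
With d = 21.6400 mm and α/2 = 19.5°, tan(α/2) ≈ 0.35412, so f ≈ 21.6400 / 0.70824 ≈ 30.5548 mm.

30.55 mm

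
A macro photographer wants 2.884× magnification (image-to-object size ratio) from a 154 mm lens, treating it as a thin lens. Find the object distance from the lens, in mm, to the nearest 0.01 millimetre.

207.40 mm

With m = dᵢ/dₒ and 1/f = 1/dₒ + 1/dᵢ, substituting dᵢ = m·dₒ gives 1/f = (1 + 1/m)/dₒ, hence dₒ = f·(1 + 1/m).
dₒ = 154 × (1 + 1/2.884) = 154 × 1.34674 ≈ 207.398 mm.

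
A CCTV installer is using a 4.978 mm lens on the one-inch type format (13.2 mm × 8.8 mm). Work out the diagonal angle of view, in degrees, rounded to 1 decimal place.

115.8°

Sensor diagonal = √(13.2² + 8.8²) = √251.6800 ≈ 15.8644 mm.
Angle of view α = 2·arctan(d/2f) with d = 15.8644 mm and f = 4.978 mm.
d/2f = 1.59345; arctan(1.59345) ≈ 57.8889°, so α ≈ 115.7779°.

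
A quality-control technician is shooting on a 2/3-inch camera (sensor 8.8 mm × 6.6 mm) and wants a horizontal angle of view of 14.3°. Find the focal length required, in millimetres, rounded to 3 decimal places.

35.076 mm

From α = 2·arctan(w/2f) we get f = w / (2·tan(α/2)).
With w = 8.8 mm and α/2 = 7.15°, tan(α/2) ≈ 0.12544, so f ≈ 8.8 / 0.25089 ≈ 35.0757 mm.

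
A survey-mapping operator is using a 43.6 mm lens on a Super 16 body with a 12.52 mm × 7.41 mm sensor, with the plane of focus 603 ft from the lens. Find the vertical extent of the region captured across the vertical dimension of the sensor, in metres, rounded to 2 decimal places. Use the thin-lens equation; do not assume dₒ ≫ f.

31.23 m

dₒ: 603 ft × 304.8 mm/ft = 183794.39 mm.
Similar triangles through the lens centre give W/dₒ = h/dᵢ; with 1/f = 1/dₒ + 1/dᵢ this gives W = h·(dₒ − f)/f.
W = 7.41 mm × (183794 − 43.6) / 43.6 = 7.41 × 4214.4678 ≈ 31229.206 mm = 31.2292 m.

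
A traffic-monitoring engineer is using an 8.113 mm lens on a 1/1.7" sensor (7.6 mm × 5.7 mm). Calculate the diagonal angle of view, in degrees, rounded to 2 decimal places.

Sensor diagonal = √(7.6² + 5.7²) = √90.2500 ≈ 9.5000 mm.
Angle of view α = 2·arctan(d/2f) with d = 9.5000 mm and f = 8.113 mm.
d/2f = 0.58548; arctan(0.58548) ≈ 30.3481°, so α ≈ 60.6962°.

60.70°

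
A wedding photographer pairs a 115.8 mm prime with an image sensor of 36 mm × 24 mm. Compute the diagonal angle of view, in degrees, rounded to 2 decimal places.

21.16°

Sensor diagonal = √(36² + 24²) = √1872.0000 ≈ 43.2666 mm.
Angle of view α = 2·arctan(d/2f) with d = 43.2666 mm and f = 115.8 mm.
d/2f = 0.18682; arctan(0.18682) ≈ 10.5818°, so α ≈ 21.1636°.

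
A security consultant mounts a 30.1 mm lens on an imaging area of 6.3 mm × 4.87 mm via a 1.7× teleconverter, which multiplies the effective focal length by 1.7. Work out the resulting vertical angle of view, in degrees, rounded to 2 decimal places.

5.45°

Effective focal length f = 30.1 × 1.7 = 51.17 mm.
α = 2·arctan(4.87 / (2 × 51.17)) = 2·arctan(0.04759) ≈ 5.4489°.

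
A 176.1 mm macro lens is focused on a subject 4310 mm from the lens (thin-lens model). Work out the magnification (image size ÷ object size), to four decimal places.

Thin lens: 1/f = 1/dₒ + 1/dᵢ → 1/dᵢ = 1/176.1 − 1/4310 = 0.0054466 mm⁻¹, so dᵢ ≈ 183.6017 mm.
Magnification m = dᵢ/dₒ = 183.6017/4310 ≈ 0.04260.

0.0426×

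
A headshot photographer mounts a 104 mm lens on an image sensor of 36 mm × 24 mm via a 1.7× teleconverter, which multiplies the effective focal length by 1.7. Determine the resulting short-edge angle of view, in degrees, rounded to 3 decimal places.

Effective focal length f = 104 × 1.7 = 176.8 mm.
α = 2·arctan(24 / (2 × 176.8)) = 2·arctan(0.06787) ≈ 7.7658°.

7.766°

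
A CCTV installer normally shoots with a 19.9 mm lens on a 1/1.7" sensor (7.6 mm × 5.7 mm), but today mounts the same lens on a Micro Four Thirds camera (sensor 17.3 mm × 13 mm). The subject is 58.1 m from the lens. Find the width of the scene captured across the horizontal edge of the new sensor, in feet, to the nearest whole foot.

The focal length stays 19.9 mm; the relevant sensor dimension is now w = 17.3 mm. Object distance dₒ = 58.1 m = 58100 mm.
Thin-lens field width W = w·(dₒ − f)/f = 17.3 × (58100 − 19.9)/19.9 ≈ 50491.745 mm = 50491.745/304.8 ft = 165.655 ft.

166 ft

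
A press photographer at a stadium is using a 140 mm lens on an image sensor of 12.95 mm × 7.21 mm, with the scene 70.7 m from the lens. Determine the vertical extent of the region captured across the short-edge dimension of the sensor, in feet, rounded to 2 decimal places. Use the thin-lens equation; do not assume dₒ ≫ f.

dₒ: 70.7 m = 70700 mm.
Similar triangles through the lens centre give W/dₒ = h/dᵢ; with 1/f = 1/dₒ + 1/dᵢ this gives W = h·(dₒ − f)/f.
W = 7.21 mm × (70700 − 140) / 140 = 7.21 × 504.0000 ≈ 3633.840 mm = 3633.840/304.8 ft = 11.922 ft.

11.92 ft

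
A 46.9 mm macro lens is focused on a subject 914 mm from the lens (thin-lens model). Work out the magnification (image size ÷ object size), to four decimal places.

Thin lens: 1/f = 1/dₒ + 1/dᵢ → 1/dᵢ = 1/46.9 − 1/914 = 0.0202279 mm⁻¹, so dᵢ ≈ 49.4367 mm.
Magnification m = dᵢ/dₒ = 49.4367/914 ≈ 0.05409.

0.0541×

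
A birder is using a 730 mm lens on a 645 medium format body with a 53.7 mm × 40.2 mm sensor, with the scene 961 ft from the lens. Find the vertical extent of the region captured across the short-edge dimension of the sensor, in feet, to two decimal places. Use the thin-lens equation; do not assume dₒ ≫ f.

dₒ: 961 ft × 304.8 mm/ft = 292912.79 mm.
Similar triangles through the lens centre give W/dₒ = h/dᵢ; with 1/f = 1/dₒ + 1/dᵢ this gives W = h·(dₒ − f)/f.
W = 40.2 mm × (292913 − 730) / 730 = 40.2 × 400.2504 ≈ 16090.066 mm = 16090.066/304.8 ft = 52.7889 ft.

52.79 ft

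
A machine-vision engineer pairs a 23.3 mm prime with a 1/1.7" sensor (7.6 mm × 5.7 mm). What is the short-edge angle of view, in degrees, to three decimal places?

13.947°

Angle of view α = 2·arctan(h/2f) with h = 5.7 mm and f = 23.3 mm.
h/2f = 0.12232; arctan(0.12232) ≈ 6.9736°, so α ≈ 13.9473°.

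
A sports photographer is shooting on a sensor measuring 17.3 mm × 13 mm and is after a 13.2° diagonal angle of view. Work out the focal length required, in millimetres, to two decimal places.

93.51 mm

Sensor diagonal = √(17.3² + 13²) = √468.2900 ≈ 21.6400 mm.
From α = 2·arctan(d/2f) we get f = d / (2·tan(α/2)).
With d = 21.6400 mm and α/2 = 6.6°, tan(α/2) ≈ 0.11570, so f ≈ 21.6400 / 0.23141 ≈ 93.5146 mm.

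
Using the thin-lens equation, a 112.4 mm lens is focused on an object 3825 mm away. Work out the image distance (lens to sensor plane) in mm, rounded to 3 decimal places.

115.803 mm

1/dᵢ = 1/f − 1/dₒ = 1/112.4 − 1/3825 = 0.0086354 mm⁻¹.
dᵢ = 1/0.0086354 ≈ 115.8029 mm.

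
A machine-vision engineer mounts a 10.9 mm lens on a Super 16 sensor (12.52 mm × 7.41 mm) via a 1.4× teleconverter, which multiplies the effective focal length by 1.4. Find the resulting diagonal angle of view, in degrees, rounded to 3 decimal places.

Effective focal length f = 10.9 × 1.4 = 15.26 mm.
Sensor diagonal = √(12.52² + 7.41²) = √211.6585 ≈ 14.5485 mm.
α = 2·arctan(14.548 / (2 × 15.26)) = 2·arctan(0.47669) ≈ 50.9731°.

50.973°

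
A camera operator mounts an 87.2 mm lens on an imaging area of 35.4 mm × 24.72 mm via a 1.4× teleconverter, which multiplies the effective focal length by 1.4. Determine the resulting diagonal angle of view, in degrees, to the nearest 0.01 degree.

20.06°

Effective focal length f = 87.2 × 1.4 = 122.08 mm.
Sensor diagonal = √(35.4² + 24.72²) = √1864.2384 ≈ 43.1768 mm.
α = 2·arctan(43.177 / (2 × 122.08)) = 2·arctan(0.17684) ≈ 20.0568°.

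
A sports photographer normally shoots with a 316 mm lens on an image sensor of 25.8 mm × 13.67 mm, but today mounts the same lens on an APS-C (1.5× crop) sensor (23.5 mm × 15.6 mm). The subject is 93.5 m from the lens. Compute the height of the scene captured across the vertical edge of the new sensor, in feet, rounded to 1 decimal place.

The focal length stays 316 mm; the relevant sensor dimension is now h = 15.6 mm. Object distance dₒ = 93.5 m = 93500 mm.
Thin-lens field height W = h·(dₒ − f)/f = 15.6 × (93500 − 316)/316 ≈ 4600.223 mm = 4600.223/304.8 ft = 15.0926 ft.

15.1 ft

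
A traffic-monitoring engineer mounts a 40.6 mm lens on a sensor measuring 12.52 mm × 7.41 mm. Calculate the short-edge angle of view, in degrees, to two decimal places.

10.43°

Angle of view α = 2·arctan(h/2f) with h = 7.41 mm and f = 40.6 mm.
h/2f = 0.09126; arctan(0.09126) ≈ 5.2142°, so α ≈ 10.4283°.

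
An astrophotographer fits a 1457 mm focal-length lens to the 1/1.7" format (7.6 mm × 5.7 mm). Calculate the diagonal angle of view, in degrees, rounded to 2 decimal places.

Sensor diagonal = √(7.6² + 5.7²) = √90.2500 ≈ 9.5000 mm.
Angle of view α = 2·arctan(d/2f) with d = 9.5000 mm and f = 1457 mm.
d/2f = 0.00326; arctan(0.00326) ≈ 0.1868°, so α ≈ 0.3736°.

0.37°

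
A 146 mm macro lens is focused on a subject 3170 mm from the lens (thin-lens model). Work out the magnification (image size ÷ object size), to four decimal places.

Thin lens: 1/f = 1/dₒ + 1/dᵢ → 1/dᵢ = 1/146 − 1/3170 = 0.0065339 mm⁻¹, so dᵢ ≈ 153.0489 mm.
Magnification m = dᵢ/dₒ = 153.0489/3170 ≈ 0.04828.

0.0483×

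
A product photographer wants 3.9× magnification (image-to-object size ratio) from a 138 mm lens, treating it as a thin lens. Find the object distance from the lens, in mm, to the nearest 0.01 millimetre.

173.38 mm

With m = dᵢ/dₒ and 1/f = 1/dₒ + 1/dᵢ, substituting dᵢ = m·dₒ gives 1/f = (1 + 1/m)/dₒ, hence dₒ = f·(1 + 1/m).
dₒ = 138 × (1 + 1/3.9) = 138 × 1.25641 ≈ 173.385 mm.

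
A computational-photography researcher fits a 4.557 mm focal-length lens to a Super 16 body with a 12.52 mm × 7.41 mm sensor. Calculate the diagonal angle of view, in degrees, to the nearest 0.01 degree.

Sensor diagonal = √(12.52² + 7.41²) = √211.6585 ≈ 14.5485 mm.
Angle of view α = 2·arctan(d/2f) with d = 14.5485 mm and f = 4.557 mm.
d/2f = 1.59628; arctan(1.59628) ≈ 57.9346°, so α ≈ 115.8693°.

115.87°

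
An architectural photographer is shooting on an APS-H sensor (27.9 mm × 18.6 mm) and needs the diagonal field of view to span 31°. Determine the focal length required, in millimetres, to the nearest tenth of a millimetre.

60.5 mm

Sensor diagonal = √(27.9² + 18.6²) = √1124.3700 ≈ 33.5316 mm.
From α = 2·arctan(d/2f) we get f = d / (2·tan(α/2)).
With d = 33.5316 mm and α/2 = 15.5°, tan(α/2) ≈ 0.27732, so f ≈ 33.5316 / 0.55465 ≈ 60.4556 mm.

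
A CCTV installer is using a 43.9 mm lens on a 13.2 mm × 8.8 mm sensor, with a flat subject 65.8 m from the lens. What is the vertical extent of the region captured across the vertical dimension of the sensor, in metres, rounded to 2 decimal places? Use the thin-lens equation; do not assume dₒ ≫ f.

13.18 m

dₒ: 65.8 m = 65800 mm.
Similar triangles through the lens centre give W/dₒ = h/dᵢ; with 1/f = 1/dₒ + 1/dᵢ this gives W = h·(dₒ − f)/f.
W = 8.8 mm × (65800 − 43.9) / 43.9 = 8.8 × 1497.8610 ≈ 13181.177 mm = 13.1812 m.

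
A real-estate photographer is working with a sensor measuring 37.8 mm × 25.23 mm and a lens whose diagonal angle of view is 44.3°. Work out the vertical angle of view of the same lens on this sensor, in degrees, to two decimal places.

Sensor diagonal = √(37.8² + 25.23²) = √2065.3929 ≈ 45.4466 mm.
From the diagonal AOV: f = 45.4466 / (2·tan(22.15°)) = 45.4466 / 0.81415 ≈ 55.8209 mm.
Vertical AOV = 2·arctan(25.23 / (2 × 55.8209)) = 2·arctan(0.22599) ≈ 25.4688°.

25.47°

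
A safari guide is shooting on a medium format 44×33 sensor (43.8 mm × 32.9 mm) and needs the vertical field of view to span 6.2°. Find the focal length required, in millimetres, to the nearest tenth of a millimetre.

From α = 2·arctan(h/2f) we get f = h / (2·tan(α/2)).
With h = 32.9 mm and α/2 = 3.1°, tan(α/2) ≈ 0.05416, so f ≈ 32.9 / 0.10832 ≈ 303.7405 mm.

303.7 mm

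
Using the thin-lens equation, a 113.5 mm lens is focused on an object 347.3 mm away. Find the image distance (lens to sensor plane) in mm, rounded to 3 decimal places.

168.599 mm

1/dᵢ = 1/f − 1/dₒ = 1/113.5 − 1/347.3 = 0.0059312 mm⁻¹.
dᵢ = 1/0.0059312 ≈ 168.5994 mm.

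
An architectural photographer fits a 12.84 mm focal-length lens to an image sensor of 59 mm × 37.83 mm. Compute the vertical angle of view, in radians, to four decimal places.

1.9488 rad

Angle of view α = 2·arctan(h/2f) with h = 37.83 mm and f = 12.84 mm.
h/2f = 1.47313; arctan(1.47313) ≈ 0.9744 rad, so α ≈ 1.9488 rad.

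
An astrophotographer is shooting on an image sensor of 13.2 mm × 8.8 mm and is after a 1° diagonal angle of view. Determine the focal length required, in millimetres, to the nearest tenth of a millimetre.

Sensor diagonal = √(13.2² + 8.8²) = √251.6800 ≈ 15.8644 mm.
From α = 2·arctan(d/2f) we get f = d / (2·tan(α/2)).
With d = 15.8644 mm and α/2 = 0.5°, tan(α/2) ≈ 0.00873, so f ≈ 15.8644 / 0.01745 ≈ 908.9416 mm.

908.9 mm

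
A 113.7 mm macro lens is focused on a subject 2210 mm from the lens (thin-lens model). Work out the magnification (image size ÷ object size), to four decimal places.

0.0542×

Thin lens: 1/f = 1/dₒ + 1/dᵢ → 1/dᵢ = 1/113.7 − 1/2210 = 0.0083426 mm⁻¹, so dᵢ ≈ 119.8669 mm.
Magnification m = dᵢ/dₒ = 119.8669/2210 ≈ 0.05424.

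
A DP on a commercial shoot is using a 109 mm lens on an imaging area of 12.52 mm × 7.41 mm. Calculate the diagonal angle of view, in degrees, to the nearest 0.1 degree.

Sensor diagonal = √(12.52² + 7.41²) = √211.6585 ≈ 14.5485 mm.
Angle of view α = 2·arctan(d/2f) with d = 14.5485 mm and f = 109 mm.
d/2f = 0.06674; arctan(0.06674) ≈ 3.8180°, so α ≈ 7.6361°.

7.6°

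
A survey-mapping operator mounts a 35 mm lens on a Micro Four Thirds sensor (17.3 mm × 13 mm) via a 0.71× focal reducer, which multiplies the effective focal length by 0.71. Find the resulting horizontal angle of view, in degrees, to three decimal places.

Effective focal length f = 35 × 0.71 = 24.85 mm.
α = 2·arctan(17.3 / (2 × 24.85)) = 2·arctan(0.34809) ≈ 38.3848°.

38.385°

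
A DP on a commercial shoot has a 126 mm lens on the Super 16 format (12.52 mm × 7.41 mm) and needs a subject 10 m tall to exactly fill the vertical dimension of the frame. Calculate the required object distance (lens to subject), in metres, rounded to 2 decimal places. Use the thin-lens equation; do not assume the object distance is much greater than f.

W: 10 m = 10000 mm.
Magnification m = h/W = dᵢ/dₒ; combined with 1/f = 1/dₒ + 1/dᵢ this gives dₒ = f·(1 + W/h).
dₒ = 126 mm × (1 + 10000/7.41) = 126 × 1350.5277 ≈ 170166.486 mm = 170.166 m.

170.17 m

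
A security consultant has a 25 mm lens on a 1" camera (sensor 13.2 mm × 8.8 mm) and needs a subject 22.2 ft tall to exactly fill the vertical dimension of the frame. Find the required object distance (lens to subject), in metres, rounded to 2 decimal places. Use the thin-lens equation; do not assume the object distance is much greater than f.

W: 22.2 ft × 304.8 mm/ft = 6766.56 mm.
Magnification m = h/W = dᵢ/dₒ; combined with 1/f = 1/dₒ + 1/dᵢ this gives dₒ = f·(1 + W/h).
dₒ = 25 mm × (1 + 6766.56/8.8) = 25 × 769.9272 ≈ 19248.181 mm = 19.2482 m.

19.25 m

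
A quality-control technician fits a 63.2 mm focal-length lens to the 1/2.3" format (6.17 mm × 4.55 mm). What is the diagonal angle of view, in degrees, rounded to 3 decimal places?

Sensor diagonal = √(6.17² + 4.55²) = √58.7714 ≈ 7.6663 mm.
Angle of view α = 2·arctan(d/2f) with d = 7.6663 mm and f = 63.2 mm.
d/2f = 0.06065; arctan(0.06065) ≈ 3.4708°, so α ≈ 6.9416°.

6.942°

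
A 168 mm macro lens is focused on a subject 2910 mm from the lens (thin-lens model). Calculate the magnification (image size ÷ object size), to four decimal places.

Thin lens: 1/f = 1/dₒ + 1/dᵢ → 1/dᵢ = 1/168 − 1/2910 = 0.0056087 mm⁻¹, so dᵢ ≈ 178.2932 mm.
Magnification m = dᵢ/dₒ = 178.2932/2910 ≈ 0.06127.

0.0613×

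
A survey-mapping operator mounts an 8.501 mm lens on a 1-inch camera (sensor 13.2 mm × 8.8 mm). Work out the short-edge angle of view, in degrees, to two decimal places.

Angle of view α = 2·arctan(h/2f) with h = 8.8 mm and f = 8.501 mm.
h/2f = 0.51759; arctan(0.51759) ≈ 27.3655°, so α ≈ 54.7309°.

54.73°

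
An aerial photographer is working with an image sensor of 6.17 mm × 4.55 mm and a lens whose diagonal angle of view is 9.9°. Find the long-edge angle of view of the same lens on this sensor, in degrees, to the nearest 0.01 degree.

7.97°

Sensor diagonal = √(6.17² + 4.55²) = √58.7714 ≈ 7.6663 mm.
From the diagonal AOV: f = 7.6663 / (2·tan(4.95°)) = 7.6663 / 0.17322 ≈ 44.2576 mm.
Long-edge AOV = 2·arctan(6.17 / (2 × 44.2576)) = 2·arctan(0.06971) ≈ 7.9748°.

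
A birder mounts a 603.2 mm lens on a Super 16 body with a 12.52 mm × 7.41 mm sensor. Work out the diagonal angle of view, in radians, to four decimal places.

0.0241 rad

Sensor diagonal = √(12.52² + 7.41²) = √211.6585 ≈ 14.5485 mm.
Angle of view α = 2·arctan(d/2f) with d = 14.5485 mm and f = 603.2 mm.
d/2f = 0.01206; arctan(0.01206) ≈ 0.0121 rad, so α ≈ 0.0241 rad.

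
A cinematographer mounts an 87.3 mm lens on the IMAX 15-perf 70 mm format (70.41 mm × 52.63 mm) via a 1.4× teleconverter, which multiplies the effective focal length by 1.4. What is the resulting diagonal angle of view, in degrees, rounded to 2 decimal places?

Effective focal length f = 87.3 × 1.4 = 122.22 mm.
Sensor diagonal = √(70.41² + 52.63²) = √7727.4850 ≈ 87.9061 mm.
α = 2·arctan(87.906 / (2 × 122.22)) = 2·arctan(0.35962) ≈ 39.5594°.

39.56°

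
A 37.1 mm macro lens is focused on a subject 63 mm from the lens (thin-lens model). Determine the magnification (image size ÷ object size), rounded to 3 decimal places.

Thin lens: 1/f = 1/dₒ + 1/dᵢ → 1/dᵢ = 1/37.1 − 1/63 = 0.0110812 mm⁻¹, so dᵢ ≈ 90.2432 mm.
Magnification m = dᵢ/dₒ = 90.2432/63 ≈ 1.43243.

1.432×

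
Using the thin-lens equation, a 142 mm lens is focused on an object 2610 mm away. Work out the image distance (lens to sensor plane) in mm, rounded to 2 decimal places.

150.17 mm

1/dᵢ = 1/f − 1/dₒ = 1/142 − 1/2610 = 0.0066591 mm⁻¹.
dᵢ = 1/0.0066591 ≈ 150.1702 mm.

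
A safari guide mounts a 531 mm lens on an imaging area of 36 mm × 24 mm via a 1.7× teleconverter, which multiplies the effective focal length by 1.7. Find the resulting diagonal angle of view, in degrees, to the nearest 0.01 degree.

2.75°

Effective focal length f = 531 × 1.7 = 902.7 mm.
Sensor diagonal = √(36² + 24²) = √1872.0000 ≈ 43.2666 mm.
α = 2·arctan(43.267 / (2 × 902.7)) = 2·arctan(0.02397) ≈ 2.7457°.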